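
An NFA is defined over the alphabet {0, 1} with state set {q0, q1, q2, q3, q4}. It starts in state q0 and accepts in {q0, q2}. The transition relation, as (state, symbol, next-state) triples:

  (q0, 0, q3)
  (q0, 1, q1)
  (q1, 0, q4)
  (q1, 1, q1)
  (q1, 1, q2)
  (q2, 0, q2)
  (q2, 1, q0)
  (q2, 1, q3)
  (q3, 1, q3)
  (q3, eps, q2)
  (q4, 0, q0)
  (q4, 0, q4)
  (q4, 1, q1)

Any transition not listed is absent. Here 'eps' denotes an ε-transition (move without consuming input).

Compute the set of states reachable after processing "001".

Start in {q0}.
Read '0': {q0} → {q2, q3}.
Read '0': {q2, q3} → {q2}.
Read '1': {q2} → {q0, q2, q3}.

{q0, q2, q3}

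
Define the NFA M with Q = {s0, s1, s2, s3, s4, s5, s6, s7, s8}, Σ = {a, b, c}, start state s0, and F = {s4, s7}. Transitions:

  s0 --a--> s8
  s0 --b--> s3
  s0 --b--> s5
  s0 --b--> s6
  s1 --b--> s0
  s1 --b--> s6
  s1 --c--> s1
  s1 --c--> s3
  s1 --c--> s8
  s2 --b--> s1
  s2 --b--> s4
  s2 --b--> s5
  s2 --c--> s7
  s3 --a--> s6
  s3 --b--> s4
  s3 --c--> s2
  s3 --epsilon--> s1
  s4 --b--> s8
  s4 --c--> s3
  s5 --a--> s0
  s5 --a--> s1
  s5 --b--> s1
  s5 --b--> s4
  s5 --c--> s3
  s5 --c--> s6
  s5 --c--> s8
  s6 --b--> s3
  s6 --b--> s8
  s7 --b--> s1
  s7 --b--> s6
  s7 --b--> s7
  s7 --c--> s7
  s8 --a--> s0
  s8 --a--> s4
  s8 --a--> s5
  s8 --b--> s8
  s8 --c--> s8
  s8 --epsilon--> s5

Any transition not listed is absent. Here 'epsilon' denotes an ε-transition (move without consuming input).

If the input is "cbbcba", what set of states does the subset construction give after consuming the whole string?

∅

Start in {s0}.
Read 'c': {s0} → ∅.
The set is empty and remains empty for the remaining 5 symbols.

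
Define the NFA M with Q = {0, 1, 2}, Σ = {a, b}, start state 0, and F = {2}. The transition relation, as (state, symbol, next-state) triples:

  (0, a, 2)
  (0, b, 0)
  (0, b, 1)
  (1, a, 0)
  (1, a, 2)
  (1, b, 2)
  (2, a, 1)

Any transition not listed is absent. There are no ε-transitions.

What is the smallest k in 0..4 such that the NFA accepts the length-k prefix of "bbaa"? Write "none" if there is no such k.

2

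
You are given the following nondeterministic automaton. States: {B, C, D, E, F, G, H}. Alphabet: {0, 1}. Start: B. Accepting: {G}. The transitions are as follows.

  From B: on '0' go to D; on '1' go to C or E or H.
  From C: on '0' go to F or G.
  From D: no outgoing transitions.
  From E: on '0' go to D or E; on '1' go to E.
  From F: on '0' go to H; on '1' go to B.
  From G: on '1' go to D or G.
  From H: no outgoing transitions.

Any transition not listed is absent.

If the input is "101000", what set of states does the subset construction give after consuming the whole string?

{D, E}

Start in {B}.
Read '1': B→{C, E, H}; now {C, E, H}.
Read '0': C→{F, G}, E→{D, E}, H→∅; now {D, E, F, G}.
Read '1': D→∅, E→{E}, F→{B}, G→{D, G}; now {B, D, E, G}.
Read '0': B→{D}, D→∅, E→{D, E}, G→∅; now {D, E}.
Read '0': D→∅, E→{D, E}; now {D, E}.
Read '0': D→∅, E→{D, E}; now {D, E}.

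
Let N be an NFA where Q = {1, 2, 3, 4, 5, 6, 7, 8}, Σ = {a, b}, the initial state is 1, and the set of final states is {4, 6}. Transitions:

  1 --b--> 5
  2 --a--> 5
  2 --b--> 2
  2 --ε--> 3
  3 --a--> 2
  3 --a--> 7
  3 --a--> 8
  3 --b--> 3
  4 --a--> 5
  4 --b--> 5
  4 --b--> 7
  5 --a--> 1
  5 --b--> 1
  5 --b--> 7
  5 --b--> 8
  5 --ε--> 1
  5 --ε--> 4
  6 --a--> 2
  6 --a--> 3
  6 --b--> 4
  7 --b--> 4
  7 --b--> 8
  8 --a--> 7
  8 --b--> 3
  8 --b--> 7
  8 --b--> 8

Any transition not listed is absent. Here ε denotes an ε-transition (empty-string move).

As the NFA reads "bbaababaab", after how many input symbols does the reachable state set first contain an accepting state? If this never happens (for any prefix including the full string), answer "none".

1

Start in {1}.
Read 'b': {1} → {1, 4, 5}.
None of the earlier sets intersect F, but {1, 4, 5} does.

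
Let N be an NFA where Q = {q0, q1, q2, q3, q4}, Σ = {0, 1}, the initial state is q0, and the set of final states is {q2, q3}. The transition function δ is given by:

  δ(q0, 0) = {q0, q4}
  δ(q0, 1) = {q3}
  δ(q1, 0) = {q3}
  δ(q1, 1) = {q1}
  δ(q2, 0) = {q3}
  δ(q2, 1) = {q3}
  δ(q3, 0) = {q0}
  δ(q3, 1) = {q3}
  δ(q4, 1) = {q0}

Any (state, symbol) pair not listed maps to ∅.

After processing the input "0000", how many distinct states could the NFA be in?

2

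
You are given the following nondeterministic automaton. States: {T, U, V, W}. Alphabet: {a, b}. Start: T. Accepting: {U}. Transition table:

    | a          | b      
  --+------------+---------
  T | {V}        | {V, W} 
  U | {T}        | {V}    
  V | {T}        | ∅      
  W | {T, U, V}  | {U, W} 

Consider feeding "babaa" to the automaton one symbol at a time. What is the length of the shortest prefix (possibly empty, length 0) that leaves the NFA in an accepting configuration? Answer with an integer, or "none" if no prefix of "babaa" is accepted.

2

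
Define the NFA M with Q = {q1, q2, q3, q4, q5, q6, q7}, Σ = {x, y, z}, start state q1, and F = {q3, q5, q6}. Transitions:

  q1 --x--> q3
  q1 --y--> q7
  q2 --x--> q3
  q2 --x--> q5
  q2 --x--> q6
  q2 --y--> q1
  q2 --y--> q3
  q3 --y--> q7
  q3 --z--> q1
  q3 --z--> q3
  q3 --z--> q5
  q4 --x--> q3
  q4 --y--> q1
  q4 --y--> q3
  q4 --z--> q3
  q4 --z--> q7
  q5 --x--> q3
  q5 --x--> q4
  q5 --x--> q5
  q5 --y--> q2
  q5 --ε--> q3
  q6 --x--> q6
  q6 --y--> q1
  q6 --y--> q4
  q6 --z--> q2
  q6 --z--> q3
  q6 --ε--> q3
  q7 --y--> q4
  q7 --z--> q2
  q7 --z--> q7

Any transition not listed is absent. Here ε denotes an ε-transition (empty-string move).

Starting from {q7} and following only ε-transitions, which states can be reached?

Begin with {q7}.
No ε-moves leave this set, so the closure equals the set itself.

{q7}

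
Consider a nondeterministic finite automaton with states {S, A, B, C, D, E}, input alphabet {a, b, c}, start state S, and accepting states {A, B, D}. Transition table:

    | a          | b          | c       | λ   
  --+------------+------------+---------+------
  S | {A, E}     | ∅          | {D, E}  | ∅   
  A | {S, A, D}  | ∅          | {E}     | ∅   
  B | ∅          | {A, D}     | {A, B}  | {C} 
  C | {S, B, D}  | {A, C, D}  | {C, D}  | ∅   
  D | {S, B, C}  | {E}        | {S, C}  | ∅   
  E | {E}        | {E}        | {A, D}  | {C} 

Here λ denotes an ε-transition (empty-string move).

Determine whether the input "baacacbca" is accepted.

No

Start in {S}.
Read 'b': {S} → ∅.
The set is empty and remains empty for the remaining 8 symbols.
The final set ∅ contains no accepting state.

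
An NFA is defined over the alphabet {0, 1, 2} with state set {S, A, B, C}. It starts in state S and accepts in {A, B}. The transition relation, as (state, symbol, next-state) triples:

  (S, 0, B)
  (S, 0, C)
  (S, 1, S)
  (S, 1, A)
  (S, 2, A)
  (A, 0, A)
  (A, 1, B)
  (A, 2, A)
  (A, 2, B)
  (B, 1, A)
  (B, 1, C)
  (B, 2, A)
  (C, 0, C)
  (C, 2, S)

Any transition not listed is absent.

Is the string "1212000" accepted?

Yes

Start in {S}.
Read '1': S→{S, A}; now {S, A}.
Read '2': S→{A}, A→{A, B}; now {A, B}.
Read '1': A→{B}, B→{A, C}; now {A, B, C}.
Read '2': A→{A, B}, B→{A}, C→{S}; now {S, A, B}.
Read '0': S→{B, C}, A→{A}, B→∅; now {A, B, C}.
Read '0': A→{A}, B→∅, C→{C}; now {A, C}.
Read '0': A→{A}, C→{C}; now {A, C}.
The final set {A, C} contains the accepting state A.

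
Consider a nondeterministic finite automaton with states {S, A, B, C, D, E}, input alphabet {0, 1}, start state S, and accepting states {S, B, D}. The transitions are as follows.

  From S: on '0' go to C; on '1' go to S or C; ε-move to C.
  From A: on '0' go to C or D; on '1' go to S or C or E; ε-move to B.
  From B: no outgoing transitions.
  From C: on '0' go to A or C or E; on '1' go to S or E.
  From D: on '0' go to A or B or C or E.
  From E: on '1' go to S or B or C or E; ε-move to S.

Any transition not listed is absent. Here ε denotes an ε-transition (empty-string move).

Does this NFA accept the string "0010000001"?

Yes

Start: ε-closure({S}) = {S, C}.
Read '0': S→{C}, C→{A, C, E}; union {A, C, E}; ε-closure = {S, A, B, C, E}.
Read '0': S→{C}, A→{C, D}, B→∅, C→{A, C, E}, E→∅; union {A, C, D, E}; ε-closure = {S, A, B, C, D, E}.
Read '1': S→{S, C}, A→{S, C, E}, B→∅, C→{S, E}, D→∅, E→{S, B, C, E}; now {S, B, C, E}.
Read '0': S→{C}, B→∅, C→{A, C, E}, E→∅; union {A, C, E}; ε-closure = {S, A, B, C, E}.
Read '0': S→{C}, A→{C, D}, B→∅, C→{A, C, E}, E→∅; union {A, C, D, E}; ε-closure = {S, A, B, C, D, E}.
Read '0': S→{C}, A→{C, D}, B→∅, C→{A, C, E}, D→{A, B, C, E}, E→∅; union {A, B, C, D, E}; ε-closure = {S, A, B, C, D, E}.
Read '0': S→{C}, A→{C, D}, B→∅, C→{A, C, E}, D→{A, B, C, E}, E→∅; union {A, B, C, D, E}; ε-closure = {S, A, B, C, D, E}.
Read '0': S→{C}, A→{C, D}, B→∅, C→{A, C, E}, D→{A, B, C, E}, E→∅; union {A, B, C, D, E}; ε-closure = {S, A, B, C, D, E}.
Read '0': S→{C}, A→{C, D}, B→∅, C→{A, C, E}, D→{A, B, C, E}, E→∅; union {A, B, C, D, E}; ε-closure = {S, A, B, C, D, E}.
Read '1': S→{S, C}, A→{S, C, E}, B→∅, C→{S, E}, D→∅, E→{S, B, C, E}; now {S, B, C, E}.
The final set {S, B, C, E} contains the accepting states S, B.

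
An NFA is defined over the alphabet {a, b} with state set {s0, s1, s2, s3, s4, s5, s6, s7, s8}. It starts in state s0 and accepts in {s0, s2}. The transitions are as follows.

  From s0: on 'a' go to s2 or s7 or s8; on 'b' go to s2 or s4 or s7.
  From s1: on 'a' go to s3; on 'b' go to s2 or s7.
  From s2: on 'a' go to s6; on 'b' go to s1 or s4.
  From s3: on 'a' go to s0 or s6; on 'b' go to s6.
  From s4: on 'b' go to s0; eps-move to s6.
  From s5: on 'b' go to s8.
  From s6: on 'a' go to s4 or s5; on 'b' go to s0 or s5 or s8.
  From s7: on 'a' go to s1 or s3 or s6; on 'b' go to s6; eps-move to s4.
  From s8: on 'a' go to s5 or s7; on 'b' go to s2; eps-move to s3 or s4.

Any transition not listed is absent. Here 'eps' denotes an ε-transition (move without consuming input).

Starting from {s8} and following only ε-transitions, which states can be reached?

Begin with {s8}.
ε-move s8 → s3; add s3.
ε-move s8 → s4; add s4.
ε-move s4 → s6; add s6.

{s3, s4, s6, s8}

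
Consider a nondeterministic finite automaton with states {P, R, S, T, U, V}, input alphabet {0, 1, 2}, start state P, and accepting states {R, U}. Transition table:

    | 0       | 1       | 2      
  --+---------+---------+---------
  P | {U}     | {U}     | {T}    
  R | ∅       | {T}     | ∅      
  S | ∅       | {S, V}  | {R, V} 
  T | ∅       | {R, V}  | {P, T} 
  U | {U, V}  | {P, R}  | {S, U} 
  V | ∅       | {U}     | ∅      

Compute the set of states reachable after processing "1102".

{S, U}

Start in {P}.
Read '1': {P} → {U}.
Read '1': {U} → {P, R}.
Read '0': {P, R} → {U}.
Read '2': {U} → {S, U}.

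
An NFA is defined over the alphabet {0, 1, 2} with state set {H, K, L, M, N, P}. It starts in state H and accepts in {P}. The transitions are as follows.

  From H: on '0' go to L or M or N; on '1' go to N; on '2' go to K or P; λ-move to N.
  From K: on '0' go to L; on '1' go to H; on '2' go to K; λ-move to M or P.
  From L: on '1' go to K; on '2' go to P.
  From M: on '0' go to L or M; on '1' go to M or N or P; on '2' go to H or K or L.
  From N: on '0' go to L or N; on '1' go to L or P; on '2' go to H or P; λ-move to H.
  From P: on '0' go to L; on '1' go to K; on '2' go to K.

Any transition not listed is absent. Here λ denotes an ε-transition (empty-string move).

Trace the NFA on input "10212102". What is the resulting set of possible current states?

{H, K, L, M, N, P}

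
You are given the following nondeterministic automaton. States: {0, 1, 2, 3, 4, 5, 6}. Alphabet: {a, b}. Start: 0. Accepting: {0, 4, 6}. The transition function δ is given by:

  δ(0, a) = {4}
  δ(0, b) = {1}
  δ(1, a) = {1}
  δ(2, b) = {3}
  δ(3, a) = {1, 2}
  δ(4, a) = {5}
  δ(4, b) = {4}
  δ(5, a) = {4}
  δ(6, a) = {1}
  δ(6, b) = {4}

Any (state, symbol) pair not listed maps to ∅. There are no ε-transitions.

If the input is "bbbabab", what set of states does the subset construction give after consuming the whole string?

∅

Start in {0}.
Read 'b': {0} → {1}.
Read 'b': {1} → ∅.
The set is empty and remains empty for the remaining 5 symbols.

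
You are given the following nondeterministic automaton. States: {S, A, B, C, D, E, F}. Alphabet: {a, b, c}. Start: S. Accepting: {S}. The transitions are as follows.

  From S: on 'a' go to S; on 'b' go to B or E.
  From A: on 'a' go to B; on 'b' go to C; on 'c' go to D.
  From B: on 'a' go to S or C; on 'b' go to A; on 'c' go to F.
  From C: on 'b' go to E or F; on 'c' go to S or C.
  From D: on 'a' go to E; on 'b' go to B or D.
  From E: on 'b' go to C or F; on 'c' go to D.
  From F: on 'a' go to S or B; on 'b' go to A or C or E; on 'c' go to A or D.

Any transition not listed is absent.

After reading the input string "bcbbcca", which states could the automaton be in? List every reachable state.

{S, B, E}

Start in {S}.
Read 'b': {S} → {B, E}.
Read 'c': {B, E} → {D, F}.
Read 'b': {D, F} → {A, B, C, D, E}.
Read 'b': {A, B, C, D, E} → {A, B, C, D, E, F}.
Read 'c': {A, B, C, D, E, F} → {S, A, C, D, F}.
Read 'c': {S, A, C, D, F} → {S, A, C, D}.
Read 'a': {S, A, C, D} → {S, B, E}.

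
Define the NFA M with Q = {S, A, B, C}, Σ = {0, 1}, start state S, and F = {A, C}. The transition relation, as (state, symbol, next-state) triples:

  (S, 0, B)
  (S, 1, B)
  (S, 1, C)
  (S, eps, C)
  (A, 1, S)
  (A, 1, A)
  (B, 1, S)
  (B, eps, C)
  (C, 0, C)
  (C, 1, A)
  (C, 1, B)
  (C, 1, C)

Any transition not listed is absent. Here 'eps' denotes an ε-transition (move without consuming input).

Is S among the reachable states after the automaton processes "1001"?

Start: ε-closure({S}) = {S, C}.
Read '1': {S, C} → {A, B, C}.
Read '0': {A, B, C} → {C}.
Read '0': {C} → {C}.
Read '1': {C} → {A, B, C}.
State S is not in {A, B, C}.

No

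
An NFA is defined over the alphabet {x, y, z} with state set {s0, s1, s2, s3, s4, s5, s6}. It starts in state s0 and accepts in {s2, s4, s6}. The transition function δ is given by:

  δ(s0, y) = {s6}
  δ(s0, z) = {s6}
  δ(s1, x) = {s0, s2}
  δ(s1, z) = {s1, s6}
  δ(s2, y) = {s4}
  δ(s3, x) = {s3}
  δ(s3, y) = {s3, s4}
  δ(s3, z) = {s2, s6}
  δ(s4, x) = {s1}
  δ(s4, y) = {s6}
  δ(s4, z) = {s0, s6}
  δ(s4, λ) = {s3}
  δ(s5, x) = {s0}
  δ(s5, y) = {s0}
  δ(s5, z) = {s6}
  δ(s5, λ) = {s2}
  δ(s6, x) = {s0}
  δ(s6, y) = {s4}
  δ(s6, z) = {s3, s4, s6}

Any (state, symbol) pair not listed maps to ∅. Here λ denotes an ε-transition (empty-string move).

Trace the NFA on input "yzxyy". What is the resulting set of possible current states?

{s3, s4, s6}

Start in {s0}.
Read 'y': {s0} → {s6}.
Read 'z': {s6} → {s3, s4, s6}.
Read 'x': {s3, s4, s6} → {s0, s1, s3}.
Read 'y': {s0, s1, s3} → {s3, s4, s6}.
Read 'y': {s3, s4, s6} → {s3, s4, s6}.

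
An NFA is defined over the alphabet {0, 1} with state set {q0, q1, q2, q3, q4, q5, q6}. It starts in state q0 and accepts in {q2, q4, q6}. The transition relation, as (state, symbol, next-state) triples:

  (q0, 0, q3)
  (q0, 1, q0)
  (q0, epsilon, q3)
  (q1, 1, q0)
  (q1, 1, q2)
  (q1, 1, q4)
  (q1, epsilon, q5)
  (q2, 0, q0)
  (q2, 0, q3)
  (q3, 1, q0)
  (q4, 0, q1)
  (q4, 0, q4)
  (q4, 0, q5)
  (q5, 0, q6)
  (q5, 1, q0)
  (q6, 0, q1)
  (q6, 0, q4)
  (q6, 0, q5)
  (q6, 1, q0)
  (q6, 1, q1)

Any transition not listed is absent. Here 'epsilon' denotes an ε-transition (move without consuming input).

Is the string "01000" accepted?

No

Start: ε-closure({q0}) = {q0, q3}.
Read '0': {q0, q3} → {q3}.
Read '1': {q3} → {q0, q3}.
Read '0': {q0, q3} → {q3}.
Read '0': {q3} → ∅.
The set is empty and remains empty for the remaining 1 symbol.
The final set ∅ contains no accepting state.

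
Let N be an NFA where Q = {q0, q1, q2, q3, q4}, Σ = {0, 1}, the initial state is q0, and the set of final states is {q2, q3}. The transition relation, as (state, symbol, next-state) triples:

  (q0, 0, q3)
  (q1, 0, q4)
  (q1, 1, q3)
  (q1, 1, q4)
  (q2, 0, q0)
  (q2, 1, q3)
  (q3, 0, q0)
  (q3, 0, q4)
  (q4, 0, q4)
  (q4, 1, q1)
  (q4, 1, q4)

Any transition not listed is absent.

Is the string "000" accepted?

Yes

Start in {q0}.
Read '0': {q0} → {q3}.
Read '0': {q3} → {q0, q4}.
Read '0': {q0, q4} → {q3, q4}.
The final set {q3, q4} contains the accepting state q3.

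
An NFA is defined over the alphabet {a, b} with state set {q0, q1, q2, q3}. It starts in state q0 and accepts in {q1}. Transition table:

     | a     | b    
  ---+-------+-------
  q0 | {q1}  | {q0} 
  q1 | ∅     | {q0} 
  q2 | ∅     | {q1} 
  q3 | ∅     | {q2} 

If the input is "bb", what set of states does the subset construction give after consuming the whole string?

{q0}

Start in {q0}.
Read 'b': q0→{q0}; now {q0}.
Read 'b': q0→{q0}; now {q0}.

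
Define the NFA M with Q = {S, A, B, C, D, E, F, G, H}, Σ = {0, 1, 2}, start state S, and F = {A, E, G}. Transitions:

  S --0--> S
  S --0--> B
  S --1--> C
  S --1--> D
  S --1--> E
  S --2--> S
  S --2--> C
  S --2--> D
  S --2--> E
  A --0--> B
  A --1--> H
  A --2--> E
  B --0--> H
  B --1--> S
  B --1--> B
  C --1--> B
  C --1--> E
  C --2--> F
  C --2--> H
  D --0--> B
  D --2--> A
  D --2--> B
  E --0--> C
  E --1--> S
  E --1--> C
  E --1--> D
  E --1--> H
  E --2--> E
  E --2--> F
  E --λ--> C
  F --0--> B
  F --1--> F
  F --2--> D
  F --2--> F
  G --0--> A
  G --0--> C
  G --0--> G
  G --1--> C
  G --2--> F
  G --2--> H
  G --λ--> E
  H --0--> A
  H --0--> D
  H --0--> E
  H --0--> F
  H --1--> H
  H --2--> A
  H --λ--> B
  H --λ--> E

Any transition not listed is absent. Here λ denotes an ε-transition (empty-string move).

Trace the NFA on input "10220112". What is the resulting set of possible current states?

Start in {S}.
Read '1': S→{C, D, E}; now {C, D, E}.
Read '0': C→∅, D→{B}, E→{C}; now {B, C}.
Read '2': B→∅, C→{F, H}; union {F, H}; ε-closure = {B, C, E, F, H}.
Read '2': B→∅, C→{F, H}, E→{E, F}, F→{D, F}, H→{A}; union {A, D, E, F, H}; ε-closure = {A, B, C, D, E, F, H}.
Read '0': A→{B}, B→{H}, C→∅, D→{B}, E→{C}, F→{B}, H→{A, D, E, F}; now {A, B, C, D, E, F, H}.
Read '1': A→{H}, B→{S, B}, C→{B, E}, D→∅, E→{S, C, D, H}, F→{F}, H→{H}; now {S, B, C, D, E, F, H}.
Read '1': S→{C, D, E}, B→{S, B}, C→{B, E}, D→∅, E→{S, C, D, H}, F→{F}, H→{H}; now {S, B, C, D, E, F, H}.
Read '2': S→{S, C, D, E}, B→∅, C→{F, H}, D→{A, B}, E→{E, F}, F→{D, F}, H→{A}; now {S, A, B, C, D, E, F, H}.

{S, A, B, C, D, E, F, H}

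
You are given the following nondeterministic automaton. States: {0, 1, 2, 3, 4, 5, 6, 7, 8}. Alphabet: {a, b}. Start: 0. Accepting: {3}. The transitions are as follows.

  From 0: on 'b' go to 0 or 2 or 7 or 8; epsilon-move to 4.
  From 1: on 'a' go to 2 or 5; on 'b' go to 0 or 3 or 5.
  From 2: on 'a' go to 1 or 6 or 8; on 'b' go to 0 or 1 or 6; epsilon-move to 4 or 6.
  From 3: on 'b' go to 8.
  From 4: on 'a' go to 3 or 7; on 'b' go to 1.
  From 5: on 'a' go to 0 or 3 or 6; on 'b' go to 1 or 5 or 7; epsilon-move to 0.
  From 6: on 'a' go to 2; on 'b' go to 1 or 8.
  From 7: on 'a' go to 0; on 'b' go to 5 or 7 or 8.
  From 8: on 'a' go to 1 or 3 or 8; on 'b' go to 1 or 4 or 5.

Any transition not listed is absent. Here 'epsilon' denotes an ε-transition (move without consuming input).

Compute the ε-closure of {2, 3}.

Begin with {2, 3}.
ε-move 2 → 4; add 4.
ε-move 2 → 6; add 6.

{2, 3, 4, 6}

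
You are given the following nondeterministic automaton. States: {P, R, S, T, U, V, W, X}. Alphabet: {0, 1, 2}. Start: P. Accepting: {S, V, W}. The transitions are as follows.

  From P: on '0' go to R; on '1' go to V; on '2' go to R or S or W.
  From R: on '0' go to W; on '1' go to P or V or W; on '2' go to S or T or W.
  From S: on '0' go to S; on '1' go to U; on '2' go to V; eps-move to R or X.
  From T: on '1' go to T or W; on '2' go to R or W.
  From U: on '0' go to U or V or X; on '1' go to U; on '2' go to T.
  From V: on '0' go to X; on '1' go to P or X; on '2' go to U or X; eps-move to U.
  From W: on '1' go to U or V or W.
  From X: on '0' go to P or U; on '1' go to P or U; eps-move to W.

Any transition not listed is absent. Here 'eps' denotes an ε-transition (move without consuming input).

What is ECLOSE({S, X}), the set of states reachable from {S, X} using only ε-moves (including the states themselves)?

Begin with {S, X}.
ε-move S → R; add R.
ε-move X → W; add W.

{R, S, W, X}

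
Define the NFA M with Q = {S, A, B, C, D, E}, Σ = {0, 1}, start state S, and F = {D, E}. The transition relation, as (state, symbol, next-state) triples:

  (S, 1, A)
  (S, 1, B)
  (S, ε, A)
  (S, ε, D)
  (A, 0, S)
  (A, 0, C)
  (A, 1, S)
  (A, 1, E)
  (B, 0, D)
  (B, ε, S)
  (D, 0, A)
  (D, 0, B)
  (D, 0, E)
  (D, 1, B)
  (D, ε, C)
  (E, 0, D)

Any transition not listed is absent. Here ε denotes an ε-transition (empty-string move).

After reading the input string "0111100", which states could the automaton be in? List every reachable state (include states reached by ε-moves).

{S, A, B, C, D, E}

Start: ε-closure({S}) = {S, A, C, D}.
Read '0': {S, A, C, D} → {S, A, B, C, D, E}.
Read '1': {S, A, B, C, D, E} → {S, A, B, C, D, E}.
Read '1': {S, A, B, C, D, E} → {S, A, B, C, D, E}.
Read '1': {S, A, B, C, D, E} → {S, A, B, C, D, E}.
Read '1': {S, A, B, C, D, E} → {S, A, B, C, D, E}.
Read '0': {S, A, B, C, D, E} → {S, A, B, C, D, E}.
Read '0': {S, A, B, C, D, E} → {S, A, B, C, D, E}.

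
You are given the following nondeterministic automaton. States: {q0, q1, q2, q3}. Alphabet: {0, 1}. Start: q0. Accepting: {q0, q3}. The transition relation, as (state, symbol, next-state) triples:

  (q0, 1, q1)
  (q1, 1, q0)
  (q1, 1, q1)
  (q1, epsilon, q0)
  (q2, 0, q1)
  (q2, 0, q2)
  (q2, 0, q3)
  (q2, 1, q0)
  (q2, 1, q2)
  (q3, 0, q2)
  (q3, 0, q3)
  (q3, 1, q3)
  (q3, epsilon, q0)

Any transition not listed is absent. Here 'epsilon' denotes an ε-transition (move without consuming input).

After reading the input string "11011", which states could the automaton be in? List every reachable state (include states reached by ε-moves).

∅

Start in {q0}.
Read '1': {q0} → {q0, q1}.
Read '1': {q0, q1} → {q0, q1}.
Read '0': {q0, q1} → ∅.
The set is empty and remains empty for the remaining 2 symbols.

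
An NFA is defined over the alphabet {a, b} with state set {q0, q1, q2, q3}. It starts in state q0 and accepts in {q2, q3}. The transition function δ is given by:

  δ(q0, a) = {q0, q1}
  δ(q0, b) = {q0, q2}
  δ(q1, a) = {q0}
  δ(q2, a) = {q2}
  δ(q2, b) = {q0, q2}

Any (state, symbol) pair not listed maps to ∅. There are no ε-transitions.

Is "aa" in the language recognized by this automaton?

Start in {q0}.
Read 'a': q0→{q0, q1}; now {q0, q1}.
Read 'a': q0→{q0, q1}, q1→{q0}; now {q0, q1}.
The final set {q0, q1} contains no accepting state.

No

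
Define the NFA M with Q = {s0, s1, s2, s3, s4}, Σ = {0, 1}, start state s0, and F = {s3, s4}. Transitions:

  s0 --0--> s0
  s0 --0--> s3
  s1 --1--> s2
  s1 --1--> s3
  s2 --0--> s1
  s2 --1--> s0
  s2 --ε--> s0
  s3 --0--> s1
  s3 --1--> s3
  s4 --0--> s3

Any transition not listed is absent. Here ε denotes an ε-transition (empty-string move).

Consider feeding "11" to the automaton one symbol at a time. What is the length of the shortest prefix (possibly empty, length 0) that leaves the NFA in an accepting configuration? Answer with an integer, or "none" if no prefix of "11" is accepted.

Start in {s0}.
Read '1': {s0} → ∅.
The set is empty and remains empty for the remaining 1 symbol.
No reachable set along the way intersects F.

none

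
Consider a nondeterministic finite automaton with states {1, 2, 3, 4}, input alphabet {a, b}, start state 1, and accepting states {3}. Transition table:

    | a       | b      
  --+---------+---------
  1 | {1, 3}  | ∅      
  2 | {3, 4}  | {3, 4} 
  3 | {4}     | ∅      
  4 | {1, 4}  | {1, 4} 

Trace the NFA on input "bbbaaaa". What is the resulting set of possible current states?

∅

Start in {1}.
Read 'b': 1→∅; now ∅.
The set is empty and remains empty for the remaining 6 symbols.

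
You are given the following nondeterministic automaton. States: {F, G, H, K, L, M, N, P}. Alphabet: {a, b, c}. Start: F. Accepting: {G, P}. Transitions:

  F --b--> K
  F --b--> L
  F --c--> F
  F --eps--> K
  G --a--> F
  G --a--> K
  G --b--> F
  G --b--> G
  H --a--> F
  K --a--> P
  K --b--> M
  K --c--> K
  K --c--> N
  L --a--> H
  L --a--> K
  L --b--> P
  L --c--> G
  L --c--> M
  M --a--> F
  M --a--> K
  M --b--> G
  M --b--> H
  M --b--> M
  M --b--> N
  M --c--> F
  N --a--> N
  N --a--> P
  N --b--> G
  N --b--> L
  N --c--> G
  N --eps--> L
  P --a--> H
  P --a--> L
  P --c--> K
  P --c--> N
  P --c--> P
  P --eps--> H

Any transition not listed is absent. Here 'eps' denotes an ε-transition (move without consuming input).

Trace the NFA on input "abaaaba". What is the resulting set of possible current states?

∅

Start: ε-closure({F}) = {F, K}.
Read 'a': {F, K} → {H, P}.
Read 'b': {H, P} → ∅.
The set is empty and remains empty for the remaining 5 symbols.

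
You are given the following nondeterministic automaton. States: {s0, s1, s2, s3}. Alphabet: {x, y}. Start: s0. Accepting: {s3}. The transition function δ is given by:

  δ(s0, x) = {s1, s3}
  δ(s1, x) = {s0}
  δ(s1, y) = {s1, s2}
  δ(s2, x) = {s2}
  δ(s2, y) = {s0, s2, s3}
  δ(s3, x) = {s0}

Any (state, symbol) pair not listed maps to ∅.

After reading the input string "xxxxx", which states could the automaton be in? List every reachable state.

{s1, s3}

Start in {s0}.
Read 'x': s0→{s1, s3}; now {s1, s3}.
Read 'x': s1→{s0}, s3→{s0}; now {s0}.
Read 'x': s0→{s1, s3}; now {s1, s3}.
Read 'x': s1→{s0}, s3→{s0}; now {s0}.
Read 'x': s0→{s1, s3}; now {s1, s3}.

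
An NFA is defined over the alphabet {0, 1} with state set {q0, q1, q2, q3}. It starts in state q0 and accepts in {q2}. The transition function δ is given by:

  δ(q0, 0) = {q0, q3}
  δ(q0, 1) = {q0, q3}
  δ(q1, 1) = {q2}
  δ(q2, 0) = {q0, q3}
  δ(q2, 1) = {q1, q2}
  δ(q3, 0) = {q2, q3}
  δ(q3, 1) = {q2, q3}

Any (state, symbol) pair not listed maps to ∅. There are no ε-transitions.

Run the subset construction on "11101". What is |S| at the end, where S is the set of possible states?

Start in {q0}.
Read '1': {q0} → {q0, q3}.
Read '1': {q0, q3} → {q0, q2, q3}.
Read '1': {q0, q2, q3} → {q0, q1, q2, q3}.
Read '0': {q0, q1, q2, q3} → {q0, q2, q3}.
Read '1': {q0, q2, q3} → {q0, q1, q2, q3}.
That set has 4 states.

4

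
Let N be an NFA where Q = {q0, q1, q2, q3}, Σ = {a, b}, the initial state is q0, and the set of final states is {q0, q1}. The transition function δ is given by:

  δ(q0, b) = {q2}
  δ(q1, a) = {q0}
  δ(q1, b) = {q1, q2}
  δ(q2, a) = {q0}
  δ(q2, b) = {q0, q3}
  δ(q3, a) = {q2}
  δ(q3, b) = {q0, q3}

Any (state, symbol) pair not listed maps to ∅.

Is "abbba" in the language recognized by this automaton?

Start in {q0}.
Read 'a': q0→∅; now ∅.
The set is empty and remains empty for the remaining 4 symbols.
The final set ∅ contains no accepting state.

No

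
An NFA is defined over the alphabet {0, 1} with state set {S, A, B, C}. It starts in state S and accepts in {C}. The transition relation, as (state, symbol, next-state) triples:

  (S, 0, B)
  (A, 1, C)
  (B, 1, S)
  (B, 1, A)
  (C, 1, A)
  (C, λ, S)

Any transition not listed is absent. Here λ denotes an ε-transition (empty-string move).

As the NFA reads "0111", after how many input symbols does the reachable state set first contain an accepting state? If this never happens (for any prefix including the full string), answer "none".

3

Start in {S}.
Read '0': S→{B}; now {B}.
Read '1': B→{S, A}; now {S, A}.
Read '1': S→∅, A→{C}; union {C}; ε-closure = {S, C}.
None of the earlier sets intersect F, but {S, C} does.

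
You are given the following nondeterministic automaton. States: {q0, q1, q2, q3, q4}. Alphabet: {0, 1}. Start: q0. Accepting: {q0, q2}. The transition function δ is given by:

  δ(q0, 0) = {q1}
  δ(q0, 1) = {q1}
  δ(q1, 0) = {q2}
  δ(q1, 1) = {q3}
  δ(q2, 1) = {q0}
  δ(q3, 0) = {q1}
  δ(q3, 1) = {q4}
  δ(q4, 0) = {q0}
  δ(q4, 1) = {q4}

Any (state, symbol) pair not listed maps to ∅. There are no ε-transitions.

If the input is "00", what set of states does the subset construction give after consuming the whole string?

Start in {q0}.
Read '0': q0→{q1}; now {q1}.
Read '0': q1→{q2}; now {q2}.

{q2}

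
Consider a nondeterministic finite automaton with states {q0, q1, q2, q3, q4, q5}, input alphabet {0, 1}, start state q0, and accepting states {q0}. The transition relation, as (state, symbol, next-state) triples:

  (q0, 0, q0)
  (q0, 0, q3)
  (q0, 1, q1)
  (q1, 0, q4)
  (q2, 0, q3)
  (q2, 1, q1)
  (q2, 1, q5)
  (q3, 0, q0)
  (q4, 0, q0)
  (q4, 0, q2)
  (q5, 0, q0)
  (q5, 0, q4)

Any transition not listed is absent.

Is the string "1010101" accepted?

No

Start in {q0}.
Read '1': q0→{q1}; now {q1}.
Read '0': q1→{q4}; now {q4}.
Read '1': q4→∅; now ∅.
The set is empty and remains empty for the remaining 4 symbols.
The final set ∅ contains no accepting state.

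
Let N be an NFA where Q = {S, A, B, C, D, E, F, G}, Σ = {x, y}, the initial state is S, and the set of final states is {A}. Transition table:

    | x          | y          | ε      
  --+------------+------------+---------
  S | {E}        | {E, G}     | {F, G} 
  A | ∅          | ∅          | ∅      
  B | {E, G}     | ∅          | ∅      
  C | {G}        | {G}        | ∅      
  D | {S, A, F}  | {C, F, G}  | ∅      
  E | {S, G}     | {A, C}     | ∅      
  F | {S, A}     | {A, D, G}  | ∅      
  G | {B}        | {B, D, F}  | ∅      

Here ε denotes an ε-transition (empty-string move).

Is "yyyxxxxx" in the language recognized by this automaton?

Start: ε-closure({S}) = {S, F, G}.
Read 'y': {S, F, G} → {A, B, D, E, F, G}.
Read 'y': {A, B, D, E, F, G} → {A, B, C, D, F, G}.
Read 'y': {A, B, C, D, F, G} → {A, B, C, D, F, G}.
Read 'x': {A, B, C, D, F, G} → {S, A, B, E, F, G}.
Read 'x': {S, A, B, E, F, G} → {S, A, B, E, F, G}.
Read 'x': {S, A, B, E, F, G} → {S, A, B, E, F, G}.
Read 'x': {S, A, B, E, F, G} → {S, A, B, E, F, G}.
Read 'x': {S, A, B, E, F, G} → {S, A, B, E, F, G}.
The final set {S, A, B, E, F, G} contains the accepting state A.

Yes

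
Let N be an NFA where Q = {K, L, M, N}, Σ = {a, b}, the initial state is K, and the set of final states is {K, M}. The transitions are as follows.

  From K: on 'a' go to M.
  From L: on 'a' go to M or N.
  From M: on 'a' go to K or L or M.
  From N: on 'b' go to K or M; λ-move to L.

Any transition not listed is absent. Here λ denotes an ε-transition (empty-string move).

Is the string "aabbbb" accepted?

No

Start in {K}.
Read 'a': K→{M}; now {M}.
Read 'a': M→{K, L, M}; now {K, L, M}.
Read 'b': K→∅, L→∅, M→∅; now ∅.
The set is empty and remains empty for the remaining 3 symbols.
The final set ∅ contains no accepting state.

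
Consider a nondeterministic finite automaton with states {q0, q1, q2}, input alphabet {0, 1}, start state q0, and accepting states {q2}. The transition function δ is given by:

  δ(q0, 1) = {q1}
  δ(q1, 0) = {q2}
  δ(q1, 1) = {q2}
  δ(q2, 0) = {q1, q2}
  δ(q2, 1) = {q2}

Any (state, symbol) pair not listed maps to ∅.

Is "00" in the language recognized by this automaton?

No

Start in {q0}.
Read '0': {q0} → ∅.
The set is empty and remains empty for the remaining 1 symbol.
The final set ∅ contains no accepting state.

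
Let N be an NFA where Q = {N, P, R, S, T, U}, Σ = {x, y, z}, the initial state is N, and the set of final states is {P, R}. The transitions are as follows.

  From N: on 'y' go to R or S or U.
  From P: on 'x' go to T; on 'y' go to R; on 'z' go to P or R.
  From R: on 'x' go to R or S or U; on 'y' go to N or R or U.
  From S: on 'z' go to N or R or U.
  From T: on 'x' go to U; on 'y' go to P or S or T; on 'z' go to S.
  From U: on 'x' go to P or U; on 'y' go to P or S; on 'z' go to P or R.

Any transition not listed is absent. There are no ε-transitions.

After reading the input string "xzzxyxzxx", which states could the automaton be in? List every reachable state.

∅

Start in {N}.
Read 'x': {N} → ∅.
The set is empty and remains empty for the remaining 8 symbols.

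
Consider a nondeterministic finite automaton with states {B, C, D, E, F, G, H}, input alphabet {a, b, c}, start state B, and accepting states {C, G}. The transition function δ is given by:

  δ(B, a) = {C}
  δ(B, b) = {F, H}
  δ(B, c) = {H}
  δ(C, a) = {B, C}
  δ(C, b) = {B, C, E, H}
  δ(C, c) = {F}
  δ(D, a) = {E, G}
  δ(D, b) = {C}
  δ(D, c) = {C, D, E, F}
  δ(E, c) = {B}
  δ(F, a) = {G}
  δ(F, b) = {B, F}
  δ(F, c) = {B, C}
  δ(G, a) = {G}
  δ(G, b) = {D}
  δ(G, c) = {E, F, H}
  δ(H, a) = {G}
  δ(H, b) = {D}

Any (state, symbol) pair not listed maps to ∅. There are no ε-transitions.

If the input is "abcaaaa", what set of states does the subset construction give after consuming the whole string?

{B, C, G}

Start in {B}.
Read 'a': {B} → {C}.
Read 'b': {C} → {B, C, E, H}.
Read 'c': {B, C, E, H} → {B, F, H}.
Read 'a': {B, F, H} → {C, G}.
Read 'a': {C, G} → {B, C, G}.
Read 'a': {B, C, G} → {B, C, G}.
Read 'a': {B, C, G} → {B, C, G}.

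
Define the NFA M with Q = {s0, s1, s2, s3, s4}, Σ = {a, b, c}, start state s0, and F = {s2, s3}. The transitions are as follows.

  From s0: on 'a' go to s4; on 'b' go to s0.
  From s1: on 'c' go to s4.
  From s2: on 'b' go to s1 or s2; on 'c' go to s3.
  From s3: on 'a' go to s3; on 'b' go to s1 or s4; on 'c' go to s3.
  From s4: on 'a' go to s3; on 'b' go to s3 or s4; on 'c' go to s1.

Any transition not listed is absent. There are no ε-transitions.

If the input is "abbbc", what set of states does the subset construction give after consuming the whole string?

{s1, s3, s4}

Start in {s0}.
Read 'a': s0→{s4}; now {s4}.
Read 'b': s4→{s3, s4}; now {s3, s4}.
Read 'b': s3→{s1, s4}, s4→{s3, s4}; now {s1, s3, s4}.
Read 'b': s1→∅, s3→{s1, s4}, s4→{s3, s4}; now {s1, s3, s4}.
Read 'c': s1→{s4}, s3→{s3}, s4→{s1}; now {s1, s3, s4}.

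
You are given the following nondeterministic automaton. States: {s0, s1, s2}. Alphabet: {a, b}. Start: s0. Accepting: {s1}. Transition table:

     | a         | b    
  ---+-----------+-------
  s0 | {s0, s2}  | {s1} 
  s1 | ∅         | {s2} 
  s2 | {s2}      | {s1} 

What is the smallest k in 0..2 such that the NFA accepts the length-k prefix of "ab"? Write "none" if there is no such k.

2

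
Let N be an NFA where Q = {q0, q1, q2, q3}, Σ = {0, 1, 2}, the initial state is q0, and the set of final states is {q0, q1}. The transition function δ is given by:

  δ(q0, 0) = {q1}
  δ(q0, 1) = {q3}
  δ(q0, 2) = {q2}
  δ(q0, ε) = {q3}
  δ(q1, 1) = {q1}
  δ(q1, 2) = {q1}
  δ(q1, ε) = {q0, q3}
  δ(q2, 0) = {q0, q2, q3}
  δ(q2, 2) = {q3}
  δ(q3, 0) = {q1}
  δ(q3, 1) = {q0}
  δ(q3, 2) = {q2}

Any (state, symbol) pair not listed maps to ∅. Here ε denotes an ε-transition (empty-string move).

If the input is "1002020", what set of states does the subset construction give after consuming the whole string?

{q0, q1, q2, q3}

Start: ε-closure({q0}) = {q0, q3}.
Read '1': {q0, q3} → {q0, q3}.
Read '0': {q0, q3} → {q0, q1, q3}.
Read '0': {q0, q1, q3} → {q0, q1, q3}.
Read '2': {q0, q1, q3} → {q0, q1, q2, q3}.
Read '0': {q0, q1, q2, q3} → {q0, q1, q2, q3}.
Read '2': {q0, q1, q2, q3} → {q0, q1, q2, q3}.
Read '0': {q0, q1, q2, q3} → {q0, q1, q2, q3}.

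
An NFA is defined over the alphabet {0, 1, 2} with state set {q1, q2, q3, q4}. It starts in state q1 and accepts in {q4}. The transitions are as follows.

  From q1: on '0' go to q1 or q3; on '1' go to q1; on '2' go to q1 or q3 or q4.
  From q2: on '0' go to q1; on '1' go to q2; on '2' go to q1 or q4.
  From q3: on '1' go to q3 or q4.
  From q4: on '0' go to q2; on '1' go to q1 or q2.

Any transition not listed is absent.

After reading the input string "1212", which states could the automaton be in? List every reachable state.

Start in {q1}.
Read '1': q1→{q1}; now {q1}.
Read '2': q1→{q1, q3, q4}; now {q1, q3, q4}.
Read '1': q1→{q1}, q3→{q3, q4}, q4→{q1, q2}; now {q1, q2, q3, q4}.
Read '2': q1→{q1, q3, q4}, q2→{q1, q4}, q3→∅, q4→∅; now {q1, q3, q4}.

{q1, q3, q4}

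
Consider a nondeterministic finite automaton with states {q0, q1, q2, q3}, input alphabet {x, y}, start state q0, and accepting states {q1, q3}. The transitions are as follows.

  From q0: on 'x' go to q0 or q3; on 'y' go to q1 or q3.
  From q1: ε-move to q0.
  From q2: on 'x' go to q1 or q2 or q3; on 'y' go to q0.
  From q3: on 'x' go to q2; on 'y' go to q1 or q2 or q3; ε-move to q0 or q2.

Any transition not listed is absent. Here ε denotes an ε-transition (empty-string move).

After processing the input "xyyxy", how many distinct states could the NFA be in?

Start in {q0}.
Read 'x': {q0} → {q0, q2, q3}.
Read 'y': {q0, q2, q3} → {q0, q1, q2, q3}.
Read 'y': {q0, q1, q2, q3} → {q0, q1, q2, q3}.
Read 'x': {q0, q1, q2, q3} → {q0, q1, q2, q3}.
Read 'y': {q0, q1, q2, q3} → {q0, q1, q2, q3}.
That set has 4 states.

4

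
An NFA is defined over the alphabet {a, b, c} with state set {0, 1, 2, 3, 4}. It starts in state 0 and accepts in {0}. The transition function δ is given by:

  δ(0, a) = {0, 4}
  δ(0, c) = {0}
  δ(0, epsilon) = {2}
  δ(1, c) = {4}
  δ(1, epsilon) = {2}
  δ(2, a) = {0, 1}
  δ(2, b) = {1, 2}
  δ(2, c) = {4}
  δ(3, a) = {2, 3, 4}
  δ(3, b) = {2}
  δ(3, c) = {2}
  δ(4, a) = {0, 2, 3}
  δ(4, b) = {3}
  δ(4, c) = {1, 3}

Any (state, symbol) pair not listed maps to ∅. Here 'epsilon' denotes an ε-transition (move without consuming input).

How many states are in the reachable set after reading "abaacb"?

3

Start: ε-closure({0}) = {0, 2}.
Read 'a': 0→{0, 4}, 2→{0, 1}; union {0, 1, 4}; ε-closure = {0, 1, 2, 4}.
Read 'b': 0→∅, 1→∅, 2→{1, 2}, 4→{3}; now {1, 2, 3}.
Read 'a': 1→∅, 2→{0, 1}, 3→{2, 3, 4}; now {0, 1, 2, 3, 4}.
Read 'a': 0→{0, 4}, 1→∅, 2→{0, 1}, 3→{2, 3, 4}, 4→{0, 2, 3}; now {0, 1, 2, 3, 4}.
Read 'c': 0→{0}, 1→{4}, 2→{4}, 3→{2}, 4→{1, 3}; now {0, 1, 2, 3, 4}.
Read 'b': 0→∅, 1→∅, 2→{1, 2}, 3→{2}, 4→{3}; now {1, 2, 3}.
That set has 3 states.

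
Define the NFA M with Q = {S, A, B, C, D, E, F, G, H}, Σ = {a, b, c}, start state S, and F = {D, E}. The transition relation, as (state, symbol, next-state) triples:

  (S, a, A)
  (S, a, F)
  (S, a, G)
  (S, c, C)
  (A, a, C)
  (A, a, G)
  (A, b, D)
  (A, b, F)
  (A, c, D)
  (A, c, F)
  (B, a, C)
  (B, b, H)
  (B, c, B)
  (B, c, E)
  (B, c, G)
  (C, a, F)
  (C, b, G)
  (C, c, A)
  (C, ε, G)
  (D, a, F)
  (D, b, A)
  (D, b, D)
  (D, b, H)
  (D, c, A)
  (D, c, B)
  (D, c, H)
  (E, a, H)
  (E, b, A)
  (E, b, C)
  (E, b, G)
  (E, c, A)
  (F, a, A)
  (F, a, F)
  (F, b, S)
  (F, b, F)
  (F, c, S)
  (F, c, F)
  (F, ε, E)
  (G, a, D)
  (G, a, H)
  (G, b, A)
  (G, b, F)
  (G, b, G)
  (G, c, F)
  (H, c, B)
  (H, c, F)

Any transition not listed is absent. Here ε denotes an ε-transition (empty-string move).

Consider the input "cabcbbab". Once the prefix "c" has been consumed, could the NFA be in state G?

Start in {S}.
Read 'c': S→{C}; union {C}; ε-closure = {C, G}.
State G is in {C, G}.

Yes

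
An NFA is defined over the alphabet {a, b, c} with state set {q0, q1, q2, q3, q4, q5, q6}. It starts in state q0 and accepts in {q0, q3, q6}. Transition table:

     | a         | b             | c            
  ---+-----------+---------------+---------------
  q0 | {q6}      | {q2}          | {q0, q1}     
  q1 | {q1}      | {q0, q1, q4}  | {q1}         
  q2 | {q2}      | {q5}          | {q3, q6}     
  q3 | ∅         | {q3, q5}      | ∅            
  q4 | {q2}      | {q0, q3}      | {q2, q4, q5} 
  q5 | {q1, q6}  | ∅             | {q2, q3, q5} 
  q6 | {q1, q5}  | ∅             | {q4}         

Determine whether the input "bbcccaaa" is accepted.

Yes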